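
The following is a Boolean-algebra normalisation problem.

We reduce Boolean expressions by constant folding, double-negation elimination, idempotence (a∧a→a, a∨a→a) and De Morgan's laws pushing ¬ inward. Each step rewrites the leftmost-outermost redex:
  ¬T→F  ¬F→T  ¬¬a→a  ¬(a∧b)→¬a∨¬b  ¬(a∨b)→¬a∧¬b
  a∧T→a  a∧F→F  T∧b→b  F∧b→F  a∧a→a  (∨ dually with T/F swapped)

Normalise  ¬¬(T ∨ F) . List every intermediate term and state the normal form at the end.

Answer: normal form = T  (in 2 steps)

Reduction:
  start: ¬¬(T ∨ F)
  [1] T ∨ F
  [2] T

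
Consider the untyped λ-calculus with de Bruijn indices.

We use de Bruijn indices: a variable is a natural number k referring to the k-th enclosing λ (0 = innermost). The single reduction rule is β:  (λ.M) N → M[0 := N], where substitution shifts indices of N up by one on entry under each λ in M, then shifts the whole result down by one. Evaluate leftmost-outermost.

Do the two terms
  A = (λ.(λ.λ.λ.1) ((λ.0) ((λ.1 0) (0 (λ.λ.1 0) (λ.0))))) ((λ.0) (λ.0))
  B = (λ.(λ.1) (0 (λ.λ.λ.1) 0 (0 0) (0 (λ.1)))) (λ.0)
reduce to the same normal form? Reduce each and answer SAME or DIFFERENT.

Answer: DIFFERENT — A ⇓ λ.λ.1, B ⇓ λ.0

Working:
Term A:
  start: (λ.(λ.λ.λ.1) ((λ.0) ((λ.1 0) (0 (λ.λ.1 0) (λ.0))))) ((λ.0) (λ.0))
  step 1: (λ.λ.λ.1) ((λ.0) ((λ.(λ.0) (λ.0) 0) ((λ.0) (λ.0) (λ.λ.1 0) (λ.0))))
  step 2: λ.λ.1

Term B:
  start: (λ.(λ.1) (0 (λ.λ.λ.1) 0 (0 0) (0 (λ.1)))) (λ.0)
  step 1: (λ.λ.0) ((λ.0) (λ.λ.λ.1) (λ.0) ((λ.0) (λ.0)) ((λ.0) (λ.λ.0)))
  step 2: λ.0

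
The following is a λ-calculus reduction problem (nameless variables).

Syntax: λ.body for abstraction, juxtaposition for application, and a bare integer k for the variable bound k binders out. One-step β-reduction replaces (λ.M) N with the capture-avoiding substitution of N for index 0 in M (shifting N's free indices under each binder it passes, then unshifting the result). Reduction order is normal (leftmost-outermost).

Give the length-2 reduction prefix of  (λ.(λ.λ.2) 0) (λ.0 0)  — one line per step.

Answer: after 2 steps: λ.λ.0 0

Working:
  start: (λ.(λ.λ.2) 0) (λ.0 0)
  →1  (λ.λ.λ.0 0) (λ.0 0)
  →2  λ.λ.0 0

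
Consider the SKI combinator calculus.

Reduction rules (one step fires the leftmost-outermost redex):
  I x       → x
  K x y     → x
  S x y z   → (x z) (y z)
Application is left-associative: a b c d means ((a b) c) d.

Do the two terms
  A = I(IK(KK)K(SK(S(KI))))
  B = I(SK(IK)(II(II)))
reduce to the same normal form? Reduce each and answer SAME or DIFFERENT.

Term A:
  start: I(IK(KK)K(SK(S(KI))))
  [1] IK(KK)K(SK(S(KI)))
  [2] K(KK)K(SK(S(KI)))
  [3] KK(SK(S(KI)))
  [4] K

Term B:
  start: I(SK(IK)(II(II)))
  [1] SK(IK)(II(II))
  [2] K(II(II))(IK(II(II)))
  [3] II(II)
  [4] I(II)
  [5] II
  [6] I

Answer: DIFFERENT — A ⇓ K, B ⇓ I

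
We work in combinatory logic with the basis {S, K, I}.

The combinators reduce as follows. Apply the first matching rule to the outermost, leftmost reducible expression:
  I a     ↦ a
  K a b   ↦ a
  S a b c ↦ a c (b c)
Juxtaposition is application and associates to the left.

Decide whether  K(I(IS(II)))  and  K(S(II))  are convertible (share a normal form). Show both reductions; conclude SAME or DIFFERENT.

Answer: SAME — A ⇓ K(SI), B ⇓ K(SI)

Derivation:
Term A:
  start: K(I(IS(II)))
  →1  K(IS(II))
  →2  K(S(II))
  →3  K(SI)

Term B:
  start: K(S(II))
  →1  K(SI)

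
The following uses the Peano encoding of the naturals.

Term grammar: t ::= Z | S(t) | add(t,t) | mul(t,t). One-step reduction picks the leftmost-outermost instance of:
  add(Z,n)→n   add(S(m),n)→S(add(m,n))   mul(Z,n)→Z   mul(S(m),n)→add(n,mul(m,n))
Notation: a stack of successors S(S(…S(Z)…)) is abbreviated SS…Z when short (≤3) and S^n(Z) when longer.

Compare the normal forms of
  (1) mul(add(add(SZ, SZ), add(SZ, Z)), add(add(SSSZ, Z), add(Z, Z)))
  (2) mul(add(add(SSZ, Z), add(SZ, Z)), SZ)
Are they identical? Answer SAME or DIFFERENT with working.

Term A:
  start: mul(add(add(SZ, SZ), add(SZ, Z)), add(add(SSSZ, Z), add(Z, Z)))
  [1] mul(add(S(add(Z, SZ)), add(SZ, Z)), add(add(SSSZ, Z), add(Z, Z)))
  [2] mul(S(add(add(Z, SZ), add(SZ, Z))), add(add(SSSZ, Z), add(Z, Z)))
  [3] add(add(add(SSSZ, Z), add(Z, Z)), mul(add(add(Z, SZ), add(SZ, Z)), add(add(SSSZ, Z), add(Z, Z))))
  [4] add(add(S(add(SSZ, Z)), add(Z, Z)), mul(add(add(Z, SZ), add(SZ, Z)), add(add(SSSZ, Z), add(Z, Z))))
  [5] add(S(add(add(SSZ, Z), add(Z, Z))), mul(add(add(Z, SZ), add(SZ, Z)), add(add(SSSZ, Z), add(Z, Z))))
  [6] S(add(add(add(SSZ, Z), add(Z, Z)), mul(add(add(Z, SZ), add(SZ, Z)), add(add(SSSZ, Z), add(Z, Z)))))
  [7] S(add(add(S(add(SZ, Z)), add(Z, Z)), mul(add(add(Z, SZ), add(SZ, Z)), add(add(SSSZ, Z), add(Z, Z)))))
  [8] S(add(S(add(add(SZ, Z), add(Z, Z))), mul(add(add(Z, SZ), add(SZ, Z)), add(add(SSSZ, Z), add(Z, Z)))))
  [9] S(S(add(add(add(SZ, Z), add(Z, Z)), mul(add(add(Z, SZ), add(SZ, Z)), add(add(SSSZ, Z), add(Z, Z))))))
  [10] S(S(add(add(S(add(Z, Z)), add(Z, Z)), mul(add(add(Z, SZ), add(SZ, Z)), add(add(SSSZ, Z), add(Z, Z))))))
  [11] S(S(add(S(add(add(Z, Z), add(Z, Z))), mul(add(add(Z, SZ), add(SZ, Z)), add(add(SSSZ, Z), add(Z, Z))))))
  [12] S(S(S(add(add(add(Z, Z), add(Z, Z)), mul(add(add(Z, SZ), add(SZ, Z)), add(add(SSSZ, Z), add(Z, Z)))))))
  [13] S(S(S(add(add(Z, add(Z, Z)), mul(add(add(Z, SZ), add(SZ, Z)), add(add(SSSZ, Z), add(Z, Z)))))))
  [14] S(S(S(add(add(Z, Z), mul(add(add(Z, SZ), add(SZ, Z)), add(add(SSSZ, Z), add(Z, Z)))))))
  [15] S(S(S(add(Z, mul(add(add(Z, SZ), add(SZ, Z)), add(add(SSSZ, Z), add(Z, Z)))))))
  [16] S(S(S(mul(add(add(Z, SZ), add(SZ, Z)), add(add(SSSZ, Z), add(Z, Z))))))
  [17] S(S(S(mul(add(SZ, add(SZ, Z)), add(add(SSSZ, Z), add(Z, Z))))))
  [18] S(S(S(mul(S(add(Z, add(SZ, Z))), add(add(SSSZ, Z), add(Z, Z))))))
  [19] S(S(S(add(add(add(SSSZ, Z), add(Z, Z)), mul(add(Z, add(SZ, Z)), add(add(SSSZ, Z), add(Z, Z)))))))
  [20] S(S(S(add(add(S(add(SSZ, Z)), add(Z, Z)), mul(add(Z, add(SZ, Z)), add(add(SSSZ, Z), add(Z, Z)))))))
  [21] S(S(S(add(S(add(add(SSZ, Z), add(Z, Z))), mul(add(Z, add(SZ, Z)), add(add(SSSZ, Z), add(Z, Z)))))))
  [22] S(S(S(S(add(add(add(SSZ, Z), add(Z, Z)), mul(add(Z, add(SZ, Z)), add(add(SSSZ, Z), add(Z, Z))))))))
  [23] S(S(S(S(add(add(S(add(SZ, Z)), add(Z, Z)), mul(add(Z, add(SZ, Z)), add(add(SSSZ, Z), add(Z, Z))))))))
  [24] S(S(S(S(add(S(add(add(SZ, Z), add(Z, Z))), mul(add(Z, add(SZ, Z)), add(add(SSSZ, Z), add(Z, Z))))))))
  [25] S(S(S(S(S(add(add(add(SZ, Z), add(Z, Z)), mul(add(Z, add(SZ, Z)), add(add(SSSZ, Z), add(Z, Z)))))))))
  [26] S(S(S(S(S(add(add(S(add(Z, Z)), add(Z, Z)), mul(add(Z, add(SZ, Z)), add(add(SSSZ, Z), add(Z, Z)))))))))
  [27] S(S(S(S(S(add(S(add(add(Z, Z), add(Z, Z))), mul(add(Z, add(SZ, Z)), add(add(SSSZ, Z), add(Z, Z)))))))))
  [28] S(S(S(S(S(S(add(add(add(Z, Z), add(Z, Z)), mul(add(Z, add(SZ, Z)), add(add(SSSZ, Z), add(Z, Z))))))))))
  [29] S(S(S(S(S(S(add(add(Z, add(Z, Z)), mul(add(Z, add(SZ, Z)), add(add(SSSZ, Z), add(Z, Z))))))))))
  [30] S(S(S(S(S(S(add(add(Z, Z), mul(add(Z, add(SZ, Z)), add(add(SSSZ, Z), add(Z, Z))))))))))
  [31] S(S(S(S(S(S(add(Z, mul(add(Z, add(SZ, Z)), add(add(SSSZ, Z), add(Z, Z))))))))))
  [32] S(S(S(S(S(S(mul(add(Z, add(SZ, Z)), add(add(SSSZ, Z), add(Z, Z)))))))))
  [33] S(S(S(S(S(S(mul(add(SZ, Z), add(add(SSSZ, Z), add(Z, Z)))))))))
  [34] S(S(S(S(S(S(mul(S(add(Z, Z)), add(add(SSSZ, Z), add(Z, Z)))))))))
  [35] S(S(S(S(S(S(add(add(add(SSSZ, Z), add(Z, Z)), mul(add(Z, Z), add(add(SSSZ, Z), add(Z, Z))))))))))
  [36] S(S(S(S(S(S(add(add(S(add(SSZ, Z)), add(Z, Z)), mul(add(Z, Z), add(add(SSSZ, Z), add(Z, Z))))))))))
  [37] S(S(S(S(S(S(add(S(add(add(SSZ, Z), add(Z, Z))), mul(add(Z, Z), add(add(SSSZ, Z), add(Z, Z))))))))))
  [38] S(S(S(S(S(S(S(add(add(add(SSZ, Z), add(Z, Z)), mul(add(Z, Z), add(add(SSSZ, Z), add(Z, Z)))))))))))
  [39] S(S(S(S(S(S(S(add(add(S(add(SZ, Z)), add(Z, Z)), mul(add(Z, Z), add(add(SSSZ, Z), add(Z, Z)))))))))))
  [40] S(S(S(S(S(S(S(add(S(add(add(SZ, Z), add(Z, Z))), mul(add(Z, Z), add(add(SSSZ, Z), add(Z, Z)))))))))))
  [41] S(S(S(S(S(S(S(S(add(add(add(SZ, Z), add(Z, Z)), mul(add(Z, Z), add(add(SSSZ, Z), add(Z, Z))))))))))))
  [42] S(S(S(S(S(S(S(S(add(add(S(add(Z, Z)), add(Z, Z)), mul(add(Z, Z), add(add(SSSZ, Z), add(Z, Z))))))))))))
  [43] S(S(S(S(S(S(S(S(add(S(add(add(Z, Z), add(Z, Z))), mul(add(Z, Z), add(add(SSSZ, Z), add(Z, Z))))))))))))
  [44] S(S(S(S(S(S(S(S(S(add(add(add(Z, Z), add(Z, Z)), mul(add(Z, Z), add(add(SSSZ, Z), add(Z, Z)))))))))))))
  [45] S(S(S(S(S(S(S(S(S(add(add(Z, add(Z, Z)), mul(add(Z, Z), add(add(SSSZ, Z), add(Z, Z)))))))))))))
  [46] S(S(S(S(S(S(S(S(S(add(add(Z, Z), mul(add(Z, Z), add(add(SSSZ, Z), add(Z, Z)))))))))))))
  [47] S(S(S(S(S(S(S(S(S(add(Z, mul(add(Z, Z), add(add(SSSZ, Z), add(Z, Z)))))))))))))
  [48] S(S(S(S(S(S(S(S(S(mul(add(Z, Z), add(add(SSSZ, Z), add(Z, Z))))))))))))
  [49] S(S(S(S(S(S(S(S(S(mul(Z, add(add(SSSZ, Z), add(Z, Z))))))))))))
  [50] S^9(Z)

Term B:
  start: mul(add(add(SSZ, Z), add(SZ, Z)), SZ)
  [1] mul(add(S(add(SZ, Z)), add(SZ, Z)), SZ)
  [2] mul(S(add(add(SZ, Z), add(SZ, Z))), SZ)
  [3] add(SZ, mul(add(add(SZ, Z), add(SZ, Z)), SZ))
  [4] S(add(Z, mul(add(add(SZ, Z), add(SZ, Z)), SZ)))
  [5] S(mul(add(add(SZ, Z), add(SZ, Z)), SZ))
  [6] S(mul(add(S(add(Z, Z)), add(SZ, Z)), SZ))
  [7] S(mul(S(add(add(Z, Z), add(SZ, Z))), SZ))
  [8] S(add(SZ, mul(add(add(Z, Z), add(SZ, Z)), SZ)))
  [9] S(S(add(Z, mul(add(add(Z, Z), add(SZ, Z)), SZ))))
  [10] S(S(mul(add(add(Z, Z), add(SZ, Z)), SZ)))
  [11] S(S(mul(add(Z, add(SZ, Z)), SZ)))
  [12] S(S(mul(add(SZ, Z), SZ)))
  [13] S(S(mul(S(add(Z, Z)), SZ)))
  [14] S(S(add(SZ, mul(add(Z, Z), SZ))))
  [15] S(S(S(add(Z, mul(add(Z, Z), SZ)))))
  [16] S(S(S(mul(add(Z, Z), SZ))))
  [17] S(S(S(mul(Z, SZ))))
  [18] SSSZ

Answer: DIFFERENT — A ⇓ S^9(Z), B ⇓ SSSZ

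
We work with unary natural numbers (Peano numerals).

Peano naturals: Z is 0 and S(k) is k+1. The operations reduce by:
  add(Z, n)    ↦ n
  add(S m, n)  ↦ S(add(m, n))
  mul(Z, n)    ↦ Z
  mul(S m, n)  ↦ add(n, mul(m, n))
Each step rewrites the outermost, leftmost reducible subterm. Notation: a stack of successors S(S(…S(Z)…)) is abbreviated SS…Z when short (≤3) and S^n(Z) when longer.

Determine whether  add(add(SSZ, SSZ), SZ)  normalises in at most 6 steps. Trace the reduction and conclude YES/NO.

  start: add(add(SSZ, SSZ), SZ)
  →1  add(S(add(SZ, SSZ)), SZ)
  →2  S(add(add(SZ, SSZ), SZ))
  →3  S(add(S(add(Z, SSZ)), SZ))
  →4  S(S(add(add(Z, SSZ), SZ)))
  →5  S(S(add(SSZ, SZ)))
  →6  S(S(S(add(SZ, SZ))))

Answer: NO — after 6 steps the term is S(S(S(add(SZ, SZ)))), not yet normal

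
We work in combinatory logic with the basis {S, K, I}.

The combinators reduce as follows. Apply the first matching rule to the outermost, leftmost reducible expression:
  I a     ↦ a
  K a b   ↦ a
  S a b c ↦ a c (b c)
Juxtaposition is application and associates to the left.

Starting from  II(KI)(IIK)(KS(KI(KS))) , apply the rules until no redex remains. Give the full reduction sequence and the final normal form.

  start: II(KI)(IIK)(KS(KI(KS)))
  →1  I(KI)(IIK)(KS(KI(KS)))
  →2  KI(IIK)(KS(KI(KS)))
  →3  I(KS(KI(KS)))
  →4  KS(KI(KS))
  →5  S

Answer: normal form = S  (in 5 steps)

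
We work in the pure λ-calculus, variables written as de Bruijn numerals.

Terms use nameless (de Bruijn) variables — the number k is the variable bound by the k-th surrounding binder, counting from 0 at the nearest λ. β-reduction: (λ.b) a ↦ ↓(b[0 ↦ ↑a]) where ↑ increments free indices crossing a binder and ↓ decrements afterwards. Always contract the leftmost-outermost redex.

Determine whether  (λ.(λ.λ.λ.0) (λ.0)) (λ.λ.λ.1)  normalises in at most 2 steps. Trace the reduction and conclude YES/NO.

Answer: YES — reaches normal form λ.λ.0 in 2 ≤ 2 steps

Reduction:
  start: (λ.(λ.λ.λ.0) (λ.0)) (λ.λ.λ.1)
  step 1: (λ.λ.λ.0) (λ.0)
  step 2: λ.λ.0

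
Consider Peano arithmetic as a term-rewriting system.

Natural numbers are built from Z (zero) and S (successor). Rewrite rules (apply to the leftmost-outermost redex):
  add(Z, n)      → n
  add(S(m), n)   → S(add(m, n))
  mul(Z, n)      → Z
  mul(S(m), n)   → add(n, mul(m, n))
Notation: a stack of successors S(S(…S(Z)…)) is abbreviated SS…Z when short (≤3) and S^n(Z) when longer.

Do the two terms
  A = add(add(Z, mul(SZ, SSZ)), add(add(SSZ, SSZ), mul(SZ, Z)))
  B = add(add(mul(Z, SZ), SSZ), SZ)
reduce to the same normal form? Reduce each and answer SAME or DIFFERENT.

Term A:
  start: add(add(Z, mul(SZ, SSZ)), add(add(SSZ, SSZ), mul(SZ, Z)))
  →1  add(mul(SZ, SSZ), add(add(SSZ, SSZ), mul(SZ, Z)))
  →2  add(add(SSZ, mul(Z, SSZ)), add(add(SSZ, SSZ), mul(SZ, Z)))
  →3  add(S(add(SZ, mul(Z, SSZ))), add(add(SSZ, SSZ), mul(SZ, Z)))
  →4  S(add(add(SZ, mul(Z, SSZ)), add(add(SSZ, SSZ), mul(SZ, Z))))
  →5  S(add(S(add(Z, mul(Z, SSZ))), add(add(SSZ, SSZ), mul(SZ, Z))))
  →6  S(S(add(add(Z, mul(Z, SSZ)), add(add(SSZ, SSZ), mul(SZ, Z)))))
  →7  S(S(add(mul(Z, SSZ), add(add(SSZ, SSZ), mul(SZ, Z)))))
  →8  S(S(add(Z, add(add(SSZ, SSZ), mul(SZ, Z)))))
  →9  S(S(add(add(SSZ, SSZ), mul(SZ, Z))))
  →10  S(S(add(S(add(SZ, SSZ)), mul(SZ, Z))))
  →11  S(S(S(add(add(SZ, SSZ), mul(SZ, Z)))))
  →12  S(S(S(add(S(add(Z, SSZ)), mul(SZ, Z)))))
  →13  S(S(S(S(add(add(Z, SSZ), mul(SZ, Z))))))
  →14  S(S(S(S(add(SSZ, mul(SZ, Z))))))
  →15  S(S(S(S(S(add(SZ, mul(SZ, Z)))))))
  →16  S(S(S(S(S(S(add(Z, mul(SZ, Z))))))))
  →17  S(S(S(S(S(S(mul(SZ, Z)))))))
  →18  S(S(S(S(S(S(add(Z, mul(Z, Z))))))))
  →19  S(S(S(S(S(S(mul(Z, Z)))))))
  →20  S^6(Z)

Term B:
  start: add(add(mul(Z, SZ), SSZ), SZ)
  →1  add(add(Z, SSZ), SZ)
  →2  add(SSZ, SZ)
  →3  S(add(SZ, SZ))
  →4  S(S(add(Z, SZ)))
  →5  SSSZ

Answer: DIFFERENT — A ⇓ S^6(Z), B ⇓ SSSZ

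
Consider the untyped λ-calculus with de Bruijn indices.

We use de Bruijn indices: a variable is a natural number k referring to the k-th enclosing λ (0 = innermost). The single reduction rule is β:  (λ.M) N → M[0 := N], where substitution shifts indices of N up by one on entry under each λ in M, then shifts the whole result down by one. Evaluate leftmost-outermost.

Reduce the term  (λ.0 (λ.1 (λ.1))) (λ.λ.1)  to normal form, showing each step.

  start: (λ.0 (λ.1 (λ.1))) (λ.λ.1)
  →1  (λ.λ.1) (λ.(λ.λ.1) (λ.1))
  →2  λ.λ.(λ.λ.1) (λ.1)
  →3  λ.λ.λ.λ.2

Answer: normal form = λ.λ.λ.λ.2  (in 3 steps)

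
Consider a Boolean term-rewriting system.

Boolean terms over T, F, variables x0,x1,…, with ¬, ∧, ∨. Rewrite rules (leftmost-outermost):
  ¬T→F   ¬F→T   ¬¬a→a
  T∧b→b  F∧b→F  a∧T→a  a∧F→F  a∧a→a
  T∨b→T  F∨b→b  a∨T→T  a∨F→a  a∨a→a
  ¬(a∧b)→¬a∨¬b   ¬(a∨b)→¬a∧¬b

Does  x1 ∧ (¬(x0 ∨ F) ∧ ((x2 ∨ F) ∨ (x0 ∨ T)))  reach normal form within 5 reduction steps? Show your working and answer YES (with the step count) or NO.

Answer: NO — after 5 steps the term is x1 ∧ (¬x0 ∧ (x2 ∨ T)), not yet normal

Working:
  start: x1 ∧ (¬(x0 ∨ F) ∧ ((x2 ∨ F) ∨ (x0 ∨ T)))
  [1] x1 ∧ ((¬x0 ∧ ¬F) ∧ ((x2 ∨ F) ∨ (x0 ∨ T)))
  [2] x1 ∧ ((¬x0 ∧ T) ∧ ((x2 ∨ F) ∨ (x0 ∨ T)))
  [3] x1 ∧ (¬x0 ∧ ((x2 ∨ F) ∨ (x0 ∨ T)))
  [4] x1 ∧ (¬x0 ∧ (x2 ∨ (x0 ∨ T)))
  [5] x1 ∧ (¬x0 ∧ (x2 ∨ T))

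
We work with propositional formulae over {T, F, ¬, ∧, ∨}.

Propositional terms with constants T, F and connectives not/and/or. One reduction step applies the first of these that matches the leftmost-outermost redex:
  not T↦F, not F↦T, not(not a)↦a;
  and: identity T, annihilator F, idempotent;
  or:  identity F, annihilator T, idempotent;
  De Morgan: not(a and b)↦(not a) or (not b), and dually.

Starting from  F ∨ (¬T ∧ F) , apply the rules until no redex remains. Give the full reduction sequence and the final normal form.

  start: F ∨ (¬T ∧ F)
  →1  ¬T ∧ F
  →2  F

Answer: normal form = F  (in 2 steps)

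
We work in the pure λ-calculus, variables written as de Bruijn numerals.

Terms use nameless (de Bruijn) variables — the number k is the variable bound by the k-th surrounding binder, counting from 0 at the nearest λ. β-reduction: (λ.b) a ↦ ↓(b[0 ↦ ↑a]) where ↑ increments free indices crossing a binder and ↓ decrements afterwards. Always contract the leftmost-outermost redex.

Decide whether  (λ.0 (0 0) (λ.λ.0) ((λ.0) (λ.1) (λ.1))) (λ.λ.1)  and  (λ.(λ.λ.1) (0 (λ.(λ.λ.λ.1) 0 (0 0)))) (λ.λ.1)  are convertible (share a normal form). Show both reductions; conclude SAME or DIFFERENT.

Term A:
  start: (λ.0 (0 0) (λ.λ.0) ((λ.0) (λ.1) (λ.1))) (λ.λ.1)
  →1  (λ.λ.1) ((λ.λ.1) (λ.λ.1)) (λ.λ.0) ((λ.0) (λ.λ.λ.1) (λ.λ.λ.1))
  →2  (λ.(λ.λ.1) (λ.λ.1)) (λ.λ.0) ((λ.0) (λ.λ.λ.1) (λ.λ.λ.1))
  →3  (λ.λ.1) (λ.λ.1) ((λ.0) (λ.λ.λ.1) (λ.λ.λ.1))
  →4  (λ.λ.λ.1) ((λ.0) (λ.λ.λ.1) (λ.λ.λ.1))
  →5  λ.λ.1

Term B:
  start: (λ.(λ.λ.1) (0 (λ.(λ.λ.λ.1) 0 (0 0)))) (λ.λ.1)
  →1  (λ.λ.1) ((λ.λ.1) (λ.(λ.λ.λ.1) 0 (0 0)))
  →2  λ.(λ.λ.1) (λ.(λ.λ.λ.1) 0 (0 0))
  →3  λ.λ.λ.(λ.λ.λ.1) 0 (0 0)
  →4  λ.λ.λ.(λ.λ.1) (0 0)
  →5  λ.λ.λ.λ.1 1

Answer: DIFFERENT — A ⇓ λ.λ.1, B ⇓ λ.λ.λ.λ.1 1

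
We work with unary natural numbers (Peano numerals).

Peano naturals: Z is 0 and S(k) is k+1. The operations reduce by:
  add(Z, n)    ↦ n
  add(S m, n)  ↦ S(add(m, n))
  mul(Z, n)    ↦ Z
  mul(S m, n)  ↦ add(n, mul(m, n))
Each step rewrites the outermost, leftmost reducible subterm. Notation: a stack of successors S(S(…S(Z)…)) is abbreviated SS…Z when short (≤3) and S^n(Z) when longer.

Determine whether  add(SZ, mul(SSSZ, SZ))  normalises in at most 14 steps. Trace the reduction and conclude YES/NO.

Answer: YES — reaches normal form S^4(Z) in 12 ≤ 14 steps

Derivation:
  start: add(SZ, mul(SSSZ, SZ))
  step 1: S(add(Z, mul(SSSZ, SZ)))
  step 2: S(mul(SSSZ, SZ))
  step 3: S(add(SZ, mul(SSZ, SZ)))
  step 4: S(S(add(Z, mul(SSZ, SZ))))
  step 5: S(S(mul(SSZ, SZ)))
  step 6: S(S(add(SZ, mul(SZ, SZ))))
  step 7: S(S(S(add(Z, mul(SZ, SZ)))))
  step 8: S(S(S(mul(SZ, SZ))))
  step 9: S(S(S(add(SZ, mul(Z, SZ)))))
  step 10: S(S(S(S(add(Z, mul(Z, SZ))))))
  step 11: S(S(S(S(mul(Z, SZ)))))
  step 12: S^4(Z)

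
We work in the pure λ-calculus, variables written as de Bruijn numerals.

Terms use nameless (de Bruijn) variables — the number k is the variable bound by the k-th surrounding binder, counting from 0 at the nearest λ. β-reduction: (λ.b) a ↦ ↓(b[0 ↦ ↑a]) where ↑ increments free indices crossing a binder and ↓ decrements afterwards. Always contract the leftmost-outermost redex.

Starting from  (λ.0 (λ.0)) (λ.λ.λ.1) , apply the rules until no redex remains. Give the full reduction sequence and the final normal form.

Answer: normal form = λ.λ.1  (in 2 steps)

Reduction:
  start: (λ.0 (λ.0)) (λ.λ.λ.1)
  step 1: (λ.λ.λ.1) (λ.0)
  step 2: λ.λ.1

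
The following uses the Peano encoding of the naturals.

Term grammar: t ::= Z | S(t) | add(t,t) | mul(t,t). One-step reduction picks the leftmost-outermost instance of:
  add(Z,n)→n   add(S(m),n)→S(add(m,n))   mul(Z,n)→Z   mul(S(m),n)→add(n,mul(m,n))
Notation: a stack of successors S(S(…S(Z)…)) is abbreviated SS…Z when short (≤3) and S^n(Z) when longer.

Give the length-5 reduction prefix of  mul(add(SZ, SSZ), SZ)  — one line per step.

  start: mul(add(SZ, SSZ), SZ)
  →1  mul(S(add(Z, SSZ)), SZ)
  →2  add(SZ, mul(add(Z, SSZ), SZ))
  →3  S(add(Z, mul(add(Z, SSZ), SZ)))
  →4  S(mul(add(Z, SSZ), SZ))
  →5  S(mul(SSZ, SZ))

Answer: after 5 steps: S(mul(SSZ, SZ))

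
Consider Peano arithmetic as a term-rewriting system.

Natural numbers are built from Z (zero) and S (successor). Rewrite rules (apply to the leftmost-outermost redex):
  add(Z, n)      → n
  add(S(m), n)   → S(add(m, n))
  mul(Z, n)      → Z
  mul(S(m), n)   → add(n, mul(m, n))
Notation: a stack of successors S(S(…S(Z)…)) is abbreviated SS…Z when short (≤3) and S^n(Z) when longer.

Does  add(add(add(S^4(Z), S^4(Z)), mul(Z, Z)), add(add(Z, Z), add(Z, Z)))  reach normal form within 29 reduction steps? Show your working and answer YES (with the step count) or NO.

  start: add(add(add(S^4(Z), S^4(Z)), mul(Z, Z)), add(add(Z, Z), add(Z, Z)))
  →1  add(add(S(add(SSSZ, S^4(Z))), mul(Z, Z)), add(add(Z, Z), add(Z, Z)))
  →2  add(S(add(add(SSSZ, S^4(Z)), mul(Z, Z))), add(add(Z, Z), add(Z, Z)))
  →3  S(add(add(add(SSSZ, S^4(Z)), mul(Z, Z)), add(add(Z, Z), add(Z, Z))))
  →4  S(add(add(S(add(SSZ, S^4(Z))), mul(Z, Z)), add(add(Z, Z), add(Z, Z))))
  →5  S(add(S(add(add(SSZ, S^4(Z)), mul(Z, Z))), add(add(Z, Z), add(Z, Z))))
  →6  S(S(add(add(add(SSZ, S^4(Z)), mul(Z, Z)), add(add(Z, Z), add(Z, Z)))))
  →7  S(S(add(add(S(add(SZ, S^4(Z))), mul(Z, Z)), add(add(Z, Z), add(Z, Z)))))
  →8  S(S(add(S(add(add(SZ, S^4(Z)), mul(Z, Z))), add(add(Z, Z), add(Z, Z)))))
  →9  S(S(S(add(add(add(SZ, S^4(Z)), mul(Z, Z)), add(add(Z, Z), add(Z, Z))))))
  →10  S(S(S(add(add(S(add(Z, S^4(Z))), mul(Z, Z)), add(add(Z, Z), add(Z, Z))))))
  →11  S(S(S(add(S(add(add(Z, S^4(Z)), mul(Z, Z))), add(add(Z, Z), add(Z, Z))))))
  →12  S(S(S(S(add(add(add(Z, S^4(Z)), mul(Z, Z)), add(add(Z, Z), add(Z, Z)))))))
  →13  S(S(S(S(add(add(S^4(Z), mul(Z, Z)), add(add(Z, Z), add(Z, Z)))))))
  →14  S(S(S(S(add(S(add(SSSZ, mul(Z, Z))), add(add(Z, Z), add(Z, Z)))))))
  →15  S(S(S(S(S(add(add(SSSZ, mul(Z, Z)), add(add(Z, Z), add(Z, Z))))))))
  →16  S(S(S(S(S(add(S(add(SSZ, mul(Z, Z))), add(add(Z, Z), add(Z, Z))))))))
  →17  S(S(S(S(S(S(add(add(SSZ, mul(Z, Z)), add(add(Z, Z), add(Z, Z)))))))))
  →18  S(S(S(S(S(S(add(S(add(SZ, mul(Z, Z))), add(add(Z, Z), add(Z, Z)))))))))
  →19  S(S(S(S(S(S(S(add(add(SZ, mul(Z, Z)), add(add(Z, Z), add(Z, Z))))))))))
  →20  S(S(S(S(S(S(S(add(S(add(Z, mul(Z, Z))), add(add(Z, Z), add(Z, Z))))))))))
  →21  S(S(S(S(S(S(S(S(add(add(Z, mul(Z, Z)), add(add(Z, Z), add(Z, Z)))))))))))
  →22  S(S(S(S(S(S(S(S(add(mul(Z, Z), add(add(Z, Z), add(Z, Z)))))))))))
  →23  S(S(S(S(S(S(S(S(add(Z, add(add(Z, Z), add(Z, Z)))))))))))
  →24  S(S(S(S(S(S(S(S(add(add(Z, Z), add(Z, Z))))))))))
  →25  S(S(S(S(S(S(S(S(add(Z, add(Z, Z))))))))))
  →26  S(S(S(S(S(S(S(S(add(Z, Z)))))))))
  →27  S^8(Z)

Answer: YES — reaches normal form S^8(Z) in 27 ≤ 29 steps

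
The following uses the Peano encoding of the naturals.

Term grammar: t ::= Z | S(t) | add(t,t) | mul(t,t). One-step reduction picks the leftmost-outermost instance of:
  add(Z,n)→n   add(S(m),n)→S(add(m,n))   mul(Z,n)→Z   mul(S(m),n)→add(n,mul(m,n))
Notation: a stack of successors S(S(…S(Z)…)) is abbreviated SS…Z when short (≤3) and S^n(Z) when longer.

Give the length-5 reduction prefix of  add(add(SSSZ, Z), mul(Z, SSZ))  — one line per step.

  start: add(add(SSSZ, Z), mul(Z, SSZ))
  [1] add(S(add(SSZ, Z)), mul(Z, SSZ))
  [2] S(add(add(SSZ, Z), mul(Z, SSZ)))
  [3] S(add(S(add(SZ, Z)), mul(Z, SSZ)))
  [4] S(S(add(add(SZ, Z), mul(Z, SSZ))))
  [5] S(S(add(S(add(Z, Z)), mul(Z, SSZ))))

Answer: after 5 steps: S(S(add(S(add(Z, Z)), mul(Z, SSZ))))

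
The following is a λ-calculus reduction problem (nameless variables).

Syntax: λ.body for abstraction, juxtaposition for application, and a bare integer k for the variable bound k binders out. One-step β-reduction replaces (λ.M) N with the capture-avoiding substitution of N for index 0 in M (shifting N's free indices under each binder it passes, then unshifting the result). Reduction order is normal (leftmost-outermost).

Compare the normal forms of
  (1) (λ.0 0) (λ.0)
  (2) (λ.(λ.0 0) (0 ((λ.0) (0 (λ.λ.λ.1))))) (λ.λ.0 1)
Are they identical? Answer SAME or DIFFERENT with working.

Term A:
  start: (λ.0 0) (λ.0)
  →1  (λ.0) (λ.0)
  →2  λ.0

Term B:
  start: (λ.(λ.0 0) (0 ((λ.0) (0 (λ.λ.λ.1))))) (λ.λ.0 1)
  →1  (λ.0 0) ((λ.λ.0 1) ((λ.0) ((λ.λ.0 1) (λ.λ.λ.1))))
  →2  (λ.λ.0 1) ((λ.0) ((λ.λ.0 1) (λ.λ.λ.1))) ((λ.λ.0 1) ((λ.0) ((λ.λ.0 1) (λ.λ.λ.1))))
  →3  (λ.0 ((λ.0) ((λ.λ.0 1) (λ.λ.λ.1)))) ((λ.λ.0 1) ((λ.0) ((λ.λ.0 1) (λ.λ.λ.1))))
  →4  (λ.λ.0 1) ((λ.0) ((λ.λ.0 1) (λ.λ.λ.1))) ((λ.0) ((λ.λ.0 1) (λ.λ.λ.1)))
  →5  (λ.0 ((λ.0) ((λ.λ.0 1) (λ.λ.λ.1)))) ((λ.0) ((λ.λ.0 1) (λ.λ.λ.1)))
  →6  (λ.0) ((λ.λ.0 1) (λ.λ.λ.1)) ((λ.0) ((λ.λ.0 1) (λ.λ.λ.1)))
  →7  (λ.λ.0 1) (λ.λ.λ.1) ((λ.0) ((λ.λ.0 1) (λ.λ.λ.1)))
  →8  (λ.0 (λ.λ.λ.1)) ((λ.0) ((λ.λ.0 1) (λ.λ.λ.1)))
  →9  (λ.0) ((λ.λ.0 1) (λ.λ.λ.1)) (λ.λ.λ.1)
  →10  (λ.λ.0 1) (λ.λ.λ.1) (λ.λ.λ.1)
  →11  (λ.0 (λ.λ.λ.1)) (λ.λ.λ.1)
  →12  (λ.λ.λ.1) (λ.λ.λ.1)
  →13  λ.λ.1

Answer: DIFFERENT — A ⇓ λ.0, B ⇓ λ.λ.1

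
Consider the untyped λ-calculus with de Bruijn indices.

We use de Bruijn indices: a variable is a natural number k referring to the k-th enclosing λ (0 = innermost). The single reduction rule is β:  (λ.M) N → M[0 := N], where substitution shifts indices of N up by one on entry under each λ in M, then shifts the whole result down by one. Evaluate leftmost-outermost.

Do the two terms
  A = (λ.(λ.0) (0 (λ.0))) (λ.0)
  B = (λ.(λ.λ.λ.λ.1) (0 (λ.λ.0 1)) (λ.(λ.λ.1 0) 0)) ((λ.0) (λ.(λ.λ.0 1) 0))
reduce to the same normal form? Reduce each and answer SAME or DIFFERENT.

Answer: DIFFERENT — A ⇓ λ.0, B ⇓ λ.λ.1

Working:
Term A:
  start: (λ.(λ.0) (0 (λ.0))) (λ.0)
  →1  (λ.0) ((λ.0) (λ.0))
  →2  (λ.0) (λ.0)
  →3  λ.0

Term B:
  start: (λ.(λ.λ.λ.λ.1) (0 (λ.λ.0 1)) (λ.(λ.λ.1 0) 0)) ((λ.0) (λ.(λ.λ.0 1) 0))
  →1  (λ.λ.λ.λ.1) ((λ.0) (λ.(λ.λ.0 1) 0) (λ.λ.0 1)) (λ.(λ.λ.1 0) 0)
  →2  (λ.λ.λ.1) (λ.(λ.λ.1 0) 0)
  →3  λ.λ.1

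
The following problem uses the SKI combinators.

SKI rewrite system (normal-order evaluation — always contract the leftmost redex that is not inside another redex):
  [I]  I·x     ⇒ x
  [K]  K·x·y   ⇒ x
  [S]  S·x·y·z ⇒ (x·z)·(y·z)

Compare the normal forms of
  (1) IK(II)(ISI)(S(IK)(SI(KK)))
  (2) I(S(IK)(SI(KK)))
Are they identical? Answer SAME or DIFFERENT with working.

Answer: SAME — A ⇓ SK(SI(KK)), B ⇓ SK(SI(KK))

Working:
Term A:
  start: IK(II)(ISI)(S(IK)(SI(KK)))
  →1  K(II)(ISI)(S(IK)(SI(KK)))
  →2  II(S(IK)(SI(KK)))
  →3  I(S(IK)(SI(KK)))
  →4  S(IK)(SI(KK))
  →5  SK(SI(KK))

Term B:
  start: I(S(IK)(SI(KK)))
  →1  S(IK)(SI(KK))
  →2  SK(SI(KK))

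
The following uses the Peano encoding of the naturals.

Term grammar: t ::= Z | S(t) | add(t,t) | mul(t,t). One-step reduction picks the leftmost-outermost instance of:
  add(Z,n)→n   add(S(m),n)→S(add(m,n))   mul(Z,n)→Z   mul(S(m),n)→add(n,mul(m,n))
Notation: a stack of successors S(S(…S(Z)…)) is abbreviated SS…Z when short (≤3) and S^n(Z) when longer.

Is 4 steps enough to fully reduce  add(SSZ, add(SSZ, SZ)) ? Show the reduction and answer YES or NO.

  start: add(SSZ, add(SSZ, SZ))
  →1  S(add(SZ, add(SSZ, SZ)))
  →2  S(S(add(Z, add(SSZ, SZ))))
  →3  S(S(add(SSZ, SZ)))
  →4  S(S(S(add(SZ, SZ))))

Answer: NO — after 4 steps the term is S(S(S(add(SZ, SZ)))), not yet normal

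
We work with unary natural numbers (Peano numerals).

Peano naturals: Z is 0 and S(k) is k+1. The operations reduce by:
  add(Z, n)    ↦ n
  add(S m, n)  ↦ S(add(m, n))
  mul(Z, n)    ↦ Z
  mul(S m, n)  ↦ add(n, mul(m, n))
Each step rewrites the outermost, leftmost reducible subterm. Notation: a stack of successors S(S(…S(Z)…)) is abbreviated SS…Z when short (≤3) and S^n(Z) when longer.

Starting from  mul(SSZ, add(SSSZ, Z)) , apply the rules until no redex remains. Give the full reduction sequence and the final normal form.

  start: mul(SSZ, add(SSSZ, Z))
  [1] add(add(SSSZ, Z), mul(SZ, add(SSSZ, Z)))
  [2] add(S(add(SSZ, Z)), mul(SZ, add(SSSZ, Z)))
  [3] S(add(add(SSZ, Z), mul(SZ, add(SSSZ, Z))))
  [4] S(add(S(add(SZ, Z)), mul(SZ, add(SSSZ, Z))))
  [5] S(S(add(add(SZ, Z), mul(SZ, add(SSSZ, Z)))))
  [6] S(S(add(S(add(Z, Z)), mul(SZ, add(SSSZ, Z)))))
  [7] S(S(S(add(add(Z, Z), mul(SZ, add(SSSZ, Z))))))
  [8] S(S(S(add(Z, mul(SZ, add(SSSZ, Z))))))
  [9] S(S(S(mul(SZ, add(SSSZ, Z)))))
  [10] S(S(S(add(add(SSSZ, Z), mul(Z, add(SSSZ, Z))))))
  [11] S(S(S(add(S(add(SSZ, Z)), mul(Z, add(SSSZ, Z))))))
  [12] S(S(S(S(add(add(SSZ, Z), mul(Z, add(SSSZ, Z)))))))
  [13] S(S(S(S(add(S(add(SZ, Z)), mul(Z, add(SSSZ, Z)))))))
  [14] S(S(S(S(S(add(add(SZ, Z), mul(Z, add(SSSZ, Z))))))))
  [15] S(S(S(S(S(add(S(add(Z, Z)), mul(Z, add(SSSZ, Z))))))))
  [16] S(S(S(S(S(S(add(add(Z, Z), mul(Z, add(SSSZ, Z)))))))))
  [17] S(S(S(S(S(S(add(Z, mul(Z, add(SSSZ, Z)))))))))
  [18] S(S(S(S(S(S(mul(Z, add(SSSZ, Z))))))))
  [19] S^6(Z)

Answer: normal form = S^6(Z)  (in 19 steps)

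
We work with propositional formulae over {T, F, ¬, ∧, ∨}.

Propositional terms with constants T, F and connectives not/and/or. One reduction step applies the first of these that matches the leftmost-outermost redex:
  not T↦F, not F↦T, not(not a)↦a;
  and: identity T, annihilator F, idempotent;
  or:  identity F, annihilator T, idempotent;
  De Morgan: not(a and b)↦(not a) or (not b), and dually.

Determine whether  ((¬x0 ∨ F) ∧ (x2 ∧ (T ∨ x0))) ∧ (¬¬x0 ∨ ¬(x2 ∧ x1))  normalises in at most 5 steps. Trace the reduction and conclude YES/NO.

Answer: YES — reaches normal form (¬x0 ∧ x2) ∧ (x0 ∨ (¬x2 ∨ ¬x1)) in 5 ≤ 5 steps

Derivation:
  start: ((¬x0 ∨ F) ∧ (x2 ∧ (T ∨ x0))) ∧ (¬¬x0 ∨ ¬(x2 ∧ x1))
  step 1: (¬x0 ∧ (x2 ∧ (T ∨ x0))) ∧ (¬¬x0 ∨ ¬(x2 ∧ x1))
  step 2: (¬x0 ∧ (x2 ∧ T)) ∧ (¬¬x0 ∨ ¬(x2 ∧ x1))
  step 3: (¬x0 ∧ x2) ∧ (¬¬x0 ∨ ¬(x2 ∧ x1))
  step 4: (¬x0 ∧ x2) ∧ (x0 ∨ ¬(x2 ∧ x1))
  step 5: (¬x0 ∧ x2) ∧ (x0 ∨ (¬x2 ∨ ¬x1))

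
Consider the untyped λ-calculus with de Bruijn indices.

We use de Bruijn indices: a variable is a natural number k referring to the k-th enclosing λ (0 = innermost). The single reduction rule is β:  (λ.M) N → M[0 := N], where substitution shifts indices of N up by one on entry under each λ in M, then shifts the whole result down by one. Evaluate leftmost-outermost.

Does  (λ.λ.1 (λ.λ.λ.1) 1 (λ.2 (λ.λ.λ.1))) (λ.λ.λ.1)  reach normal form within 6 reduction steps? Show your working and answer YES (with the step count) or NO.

  start: (λ.λ.1 (λ.λ.λ.1) 1 (λ.2 (λ.λ.λ.1))) (λ.λ.λ.1)
  →1  λ.(λ.λ.λ.1) (λ.λ.λ.1) (λ.λ.λ.1) (λ.(λ.λ.λ.1) (λ.λ.λ.1))
  →2  λ.(λ.λ.1) (λ.λ.λ.1) (λ.(λ.λ.λ.1) (λ.λ.λ.1))
  →3  λ.(λ.λ.λ.λ.1) (λ.(λ.λ.λ.1) (λ.λ.λ.1))
  →4  λ.λ.λ.λ.1

Answer: YES — reaches normal form λ.λ.λ.λ.1 in 4 ≤ 6 steps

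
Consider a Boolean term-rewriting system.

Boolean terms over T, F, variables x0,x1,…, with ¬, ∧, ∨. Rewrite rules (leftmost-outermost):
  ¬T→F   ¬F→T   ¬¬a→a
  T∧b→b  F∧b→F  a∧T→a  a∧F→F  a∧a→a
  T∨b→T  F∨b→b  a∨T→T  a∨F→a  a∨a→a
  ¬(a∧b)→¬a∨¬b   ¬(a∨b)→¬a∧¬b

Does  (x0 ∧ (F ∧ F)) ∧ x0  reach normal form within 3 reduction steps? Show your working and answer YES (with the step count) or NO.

  start: (x0 ∧ (F ∧ F)) ∧ x0
  →1  (x0 ∧ F) ∧ x0
  →2  F ∧ x0
  →3  F

Answer: YES — reaches normal form F in 3 ≤ 3 steps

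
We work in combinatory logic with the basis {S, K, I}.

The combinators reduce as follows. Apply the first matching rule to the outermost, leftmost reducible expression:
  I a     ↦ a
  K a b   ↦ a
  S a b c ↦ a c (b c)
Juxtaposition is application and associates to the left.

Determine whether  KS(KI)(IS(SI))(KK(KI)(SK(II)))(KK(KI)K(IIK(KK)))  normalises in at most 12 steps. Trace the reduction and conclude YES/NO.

Answer: YES — reaches normal form SKI in 12 ≤ 12 steps

Derivation:
  start: KS(KI)(IS(SI))(KK(KI)(SK(II)))(KK(KI)K(IIK(KK)))
  step 1: S(IS(SI))(KK(KI)(SK(II)))(KK(KI)K(IIK(KK)))
  step 2: IS(SI)(KK(KI)K(IIK(KK)))(KK(KI)(SK(II))(KK(KI)K(IIK(KK))))
  step 3: S(SI)(KK(KI)K(IIK(KK)))(KK(KI)(SK(II))(KK(KI)K(IIK(KK))))
  step 4: SI(KK(KI)(SK(II))(KK(KI)K(IIK(KK))))(KK(KI)K(IIK(KK))(KK(KI)(SK(II))(KK(KI)K(IIK(KK)))))
  step 5: I(KK(KI)K(IIK(KK))(KK(KI)(SK(II))(KK(KI)K(IIK(KK)))))(KK(KI)(SK(II))(KK(KI)K(IIK(KK)))(KK(KI)K(IIK(KK))(KK(KI)(SK(II))(KK(KI)K(IIK(KK))))))
  step 6: KK(KI)K(IIK(KK))(KK(KI)(SK(II))(KK(KI)K(IIK(KK))))(KK(KI)(SK(II))(KK(KI)K(IIK(KK)))(KK(KI)K(IIK(KK))(KK(KI)(SK(II))(KK(KI)K(IIK(KK))))))
  step 7: KK(IIK(KK))(KK(KI)(SK(II))(KK(KI)K(IIK(KK))))(KK(KI)(SK(II))(KK(KI)K(IIK(KK)))(KK(KI)K(IIK(KK))(KK(KI)(SK(II))(KK(KI)K(IIK(KK))))))
  step 8: K(KK(KI)(SK(II))(KK(KI)K(IIK(KK))))(KK(KI)(SK(II))(KK(KI)K(IIK(KK)))(KK(KI)K(IIK(KK))(KK(KI)(SK(II))(KK(KI)K(IIK(KK))))))
  step 9: KK(KI)(SK(II))(KK(KI)K(IIK(KK)))
  step 10: K(SK(II))(KK(KI)K(IIK(KK)))
  step 11: SK(II)
  step 12: SKI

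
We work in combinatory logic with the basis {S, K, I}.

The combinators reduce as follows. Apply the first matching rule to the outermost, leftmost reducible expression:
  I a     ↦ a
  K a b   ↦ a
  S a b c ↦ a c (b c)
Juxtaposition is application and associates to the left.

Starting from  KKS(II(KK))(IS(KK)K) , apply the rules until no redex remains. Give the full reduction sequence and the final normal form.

  start: KKS(II(KK))(IS(KK)K)
  step 1: K(II(KK))(IS(KK)K)
  step 2: II(KK)
  step 3: I(KK)
  step 4: KK

Answer: normal form = KK  (in 4 steps)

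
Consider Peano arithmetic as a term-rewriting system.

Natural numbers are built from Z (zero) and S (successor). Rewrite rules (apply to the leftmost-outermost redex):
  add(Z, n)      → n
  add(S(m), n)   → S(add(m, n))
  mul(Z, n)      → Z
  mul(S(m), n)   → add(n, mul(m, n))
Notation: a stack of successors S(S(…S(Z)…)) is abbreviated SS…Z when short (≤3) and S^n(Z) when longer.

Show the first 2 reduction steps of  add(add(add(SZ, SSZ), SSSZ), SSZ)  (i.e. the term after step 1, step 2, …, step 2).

  start: add(add(add(SZ, SSZ), SSSZ), SSZ)
  step 1: add(add(S(add(Z, SSZ)), SSSZ), SSZ)
  step 2: add(S(add(add(Z, SSZ), SSSZ)), SSZ)

Answer: after 2 steps: add(S(add(add(Z, SSZ), SSSZ)), SSZ)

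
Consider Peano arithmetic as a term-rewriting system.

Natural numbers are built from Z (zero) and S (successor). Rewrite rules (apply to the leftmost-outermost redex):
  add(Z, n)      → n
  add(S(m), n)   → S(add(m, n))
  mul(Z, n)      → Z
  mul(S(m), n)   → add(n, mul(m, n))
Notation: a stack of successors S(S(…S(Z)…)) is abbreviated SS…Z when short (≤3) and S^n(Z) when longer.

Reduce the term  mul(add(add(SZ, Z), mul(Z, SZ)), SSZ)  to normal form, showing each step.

  start: mul(add(add(SZ, Z), mul(Z, SZ)), SSZ)
  step 1: mul(add(S(add(Z, Z)), mul(Z, SZ)), SSZ)
  step 2: mul(S(add(add(Z, Z), mul(Z, SZ))), SSZ)
  step 3: add(SSZ, mul(add(add(Z, Z), mul(Z, SZ)), SSZ))
  step 4: S(add(SZ, mul(add(add(Z, Z), mul(Z, SZ)), SSZ)))
  step 5: S(S(add(Z, mul(add(add(Z, Z), mul(Z, SZ)), SSZ))))
  step 6: S(S(mul(add(add(Z, Z), mul(Z, SZ)), SSZ)))
  step 7: S(S(mul(add(Z, mul(Z, SZ)), SSZ)))
  step 8: S(S(mul(mul(Z, SZ), SSZ)))
  step 9: S(S(mul(Z, SSZ)))
  step 10: SSZ

Answer: normal form = SSZ  (in 10 steps)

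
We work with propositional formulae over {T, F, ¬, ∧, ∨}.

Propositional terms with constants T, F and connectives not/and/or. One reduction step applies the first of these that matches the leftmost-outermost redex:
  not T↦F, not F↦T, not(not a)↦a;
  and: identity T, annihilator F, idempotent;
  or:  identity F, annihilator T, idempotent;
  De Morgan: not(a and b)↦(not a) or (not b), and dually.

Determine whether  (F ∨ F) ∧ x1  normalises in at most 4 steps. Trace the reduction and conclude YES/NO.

  start: (F ∨ F) ∧ x1
  →1  F ∧ x1
  →2  F

Answer: YES — reaches normal form F in 2 ≤ 4 steps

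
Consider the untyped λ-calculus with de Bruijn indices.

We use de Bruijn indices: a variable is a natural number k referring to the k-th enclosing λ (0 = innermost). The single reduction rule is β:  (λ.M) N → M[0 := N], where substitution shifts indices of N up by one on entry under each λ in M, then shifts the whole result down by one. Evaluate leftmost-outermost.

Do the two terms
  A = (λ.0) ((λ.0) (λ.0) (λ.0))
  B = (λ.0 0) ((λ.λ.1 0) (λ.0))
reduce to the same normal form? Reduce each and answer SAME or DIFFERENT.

Answer: SAME — A ⇓ λ.0, B ⇓ λ.0

Working:
Term A:
  start: (λ.0) ((λ.0) (λ.0) (λ.0))
  step 1: (λ.0) (λ.0) (λ.0)
  step 2: (λ.0) (λ.0)
  step 3: λ.0

Term B:
  start: (λ.0 0) ((λ.λ.1 0) (λ.0))
  step 1: (λ.λ.1 0) (λ.0) ((λ.λ.1 0) (λ.0))
  step 2: (λ.(λ.0) 0) ((λ.λ.1 0) (λ.0))
  step 3: (λ.0) ((λ.λ.1 0) (λ.0))
  step 4: (λ.λ.1 0) (λ.0)
  step 5: λ.(λ.0) 0
  step 6: λ.0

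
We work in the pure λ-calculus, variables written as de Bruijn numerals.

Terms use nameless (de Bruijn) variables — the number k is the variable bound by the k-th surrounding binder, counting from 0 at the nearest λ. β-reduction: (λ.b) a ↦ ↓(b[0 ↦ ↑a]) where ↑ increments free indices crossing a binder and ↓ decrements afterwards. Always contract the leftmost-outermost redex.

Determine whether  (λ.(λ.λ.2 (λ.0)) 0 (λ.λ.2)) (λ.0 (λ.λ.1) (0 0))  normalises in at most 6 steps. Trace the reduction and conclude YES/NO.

Answer: NO — after 6 steps the term is λ.(λ.0) (λ.0), not yet normal

Working:
  start: (λ.(λ.λ.2 (λ.0)) 0 (λ.λ.2)) (λ.0 (λ.λ.1) (0 0))
  [1] (λ.λ.(λ.0 (λ.λ.1) (0 0)) (λ.0)) (λ.0 (λ.λ.1) (0 0)) (λ.λ.λ.0 (λ.λ.1) (0 0))
  [2] (λ.(λ.0 (λ.λ.1) (0 0)) (λ.0)) (λ.λ.λ.0 (λ.λ.1) (0 0))
  [3] (λ.0 (λ.λ.1) (0 0)) (λ.0)
  [4] (λ.0) (λ.λ.1) ((λ.0) (λ.0))
  [5] (λ.λ.1) ((λ.0) (λ.0))
  [6] λ.(λ.0) (λ.0)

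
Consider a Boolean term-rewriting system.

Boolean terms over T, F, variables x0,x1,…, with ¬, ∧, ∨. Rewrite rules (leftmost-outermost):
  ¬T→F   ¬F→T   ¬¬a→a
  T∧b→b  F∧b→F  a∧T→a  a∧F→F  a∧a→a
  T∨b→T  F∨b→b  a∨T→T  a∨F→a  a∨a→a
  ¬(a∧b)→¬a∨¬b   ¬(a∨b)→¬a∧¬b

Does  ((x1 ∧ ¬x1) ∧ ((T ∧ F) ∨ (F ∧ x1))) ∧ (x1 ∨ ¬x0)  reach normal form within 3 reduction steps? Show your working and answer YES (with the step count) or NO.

Answer: NO — after 3 steps the term is ((x1 ∧ ¬x1) ∧ F) ∧ (x1 ∨ ¬x0), not yet normal

Working:
  start: ((x1 ∧ ¬x1) ∧ ((T ∧ F) ∨ (F ∧ x1))) ∧ (x1 ∨ ¬x0)
  step 1: ((x1 ∧ ¬x1) ∧ (F ∨ (F ∧ x1))) ∧ (x1 ∨ ¬x0)
  step 2: ((x1 ∧ ¬x1) ∧ (F ∧ x1)) ∧ (x1 ∨ ¬x0)
  step 3: ((x1 ∧ ¬x1) ∧ F) ∧ (x1 ∨ ¬x0)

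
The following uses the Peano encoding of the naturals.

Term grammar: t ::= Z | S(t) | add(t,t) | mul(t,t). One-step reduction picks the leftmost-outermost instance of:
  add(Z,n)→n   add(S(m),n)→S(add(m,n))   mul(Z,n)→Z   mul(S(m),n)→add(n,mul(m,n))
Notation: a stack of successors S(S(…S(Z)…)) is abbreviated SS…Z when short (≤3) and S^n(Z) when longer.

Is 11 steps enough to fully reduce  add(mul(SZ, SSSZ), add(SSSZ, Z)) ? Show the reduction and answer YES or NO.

Answer: NO — after 11 steps the term is S(S(S(S(add(SSZ, Z))))), not yet normal

Derivation:
  start: add(mul(SZ, SSSZ), add(SSSZ, Z))
  [1] add(add(SSSZ, mul(Z, SSSZ)), add(SSSZ, Z))
  [2] add(S(add(SSZ, mul(Z, SSSZ))), add(SSSZ, Z))
  [3] S(add(add(SSZ, mul(Z, SSSZ)), add(SSSZ, Z)))
  [4] S(add(S(add(SZ, mul(Z, SSSZ))), add(SSSZ, Z)))
  [5] S(S(add(add(SZ, mul(Z, SSSZ)), add(SSSZ, Z))))
  [6] S(S(add(S(add(Z, mul(Z, SSSZ))), add(SSSZ, Z))))
  [7] S(S(S(add(add(Z, mul(Z, SSSZ)), add(SSSZ, Z)))))
  [8] S(S(S(add(mul(Z, SSSZ), add(SSSZ, Z)))))
  [9] S(S(S(add(Z, add(SSSZ, Z)))))
  [10] S(S(S(add(SSSZ, Z))))
  [11] S(S(S(S(add(SSZ, Z)))))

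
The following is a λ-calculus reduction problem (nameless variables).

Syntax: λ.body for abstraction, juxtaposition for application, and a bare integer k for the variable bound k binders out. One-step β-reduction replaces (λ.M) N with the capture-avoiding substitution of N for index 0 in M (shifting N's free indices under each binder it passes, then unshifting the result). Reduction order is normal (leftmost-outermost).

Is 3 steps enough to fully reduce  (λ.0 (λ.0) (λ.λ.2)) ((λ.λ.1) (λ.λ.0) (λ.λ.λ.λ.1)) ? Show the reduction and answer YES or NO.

  start: (λ.0 (λ.0) (λ.λ.2)) ((λ.λ.1) (λ.λ.0) (λ.λ.λ.λ.1))
  [1] (λ.λ.1) (λ.λ.0) (λ.λ.λ.λ.1) (λ.0) (λ.λ.(λ.λ.1) (λ.λ.0) (λ.λ.λ.λ.1))
  [2] (λ.λ.λ.0) (λ.λ.λ.λ.1) (λ.0) (λ.λ.(λ.λ.1) (λ.λ.0) (λ.λ.λ.λ.1))
  [3] (λ.λ.0) (λ.0) (λ.λ.(λ.λ.1) (λ.λ.0) (λ.λ.λ.λ.1))

Answer: NO — after 3 steps the term is (λ.λ.0) (λ.0) (λ.λ.(λ.λ.1) (λ.λ.0) (λ.λ.λ.λ.1)), not yet normal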